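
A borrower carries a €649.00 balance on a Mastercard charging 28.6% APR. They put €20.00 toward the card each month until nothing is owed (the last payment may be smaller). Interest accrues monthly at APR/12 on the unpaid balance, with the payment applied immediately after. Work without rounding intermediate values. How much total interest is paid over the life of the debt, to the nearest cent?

Monthly rate r = 28.6%/12 = 2.38333% = 0.0238333.
Payoff takes n = ⌈−ln(1 − rB₀/P)/ln(1+r)⌉ = ⌈63.027⌉ = 64 payments; the last is €0.55.
Total paid = 63·€20.00 + €0.55 = €1,260.55.
Total interest = total paid − principal = €1,260.55 − €649.00 = €611.55.

€611.55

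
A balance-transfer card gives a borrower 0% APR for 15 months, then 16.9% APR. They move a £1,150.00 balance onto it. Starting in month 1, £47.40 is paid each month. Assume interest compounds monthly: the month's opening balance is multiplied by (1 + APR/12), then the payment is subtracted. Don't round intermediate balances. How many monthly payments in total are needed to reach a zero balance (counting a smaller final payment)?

25 payments

Promo months 1–15 at r₀ = 0%/12 = 0; months 16+ at r₁ = 16.9%/12 = 0.0140833.
After month 15 (no interest yet): B = £1,150.00 − 15·£47.40 = £439.00.
Then at r₁ with £47.40/mo: n₂ = −ln(1 − r₁·B/P)/ln(1+r₁) ≈ 9.99 → 10 more payments.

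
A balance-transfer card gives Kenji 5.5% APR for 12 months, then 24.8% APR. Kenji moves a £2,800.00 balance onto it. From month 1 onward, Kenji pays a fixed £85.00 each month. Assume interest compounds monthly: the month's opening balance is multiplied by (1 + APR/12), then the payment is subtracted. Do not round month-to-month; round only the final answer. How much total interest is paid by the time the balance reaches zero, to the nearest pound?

£818

Promo months 1–12 at r₀ = 5.5%/12 = 0.00458333; months 13+ at r₁ = 24.8%/12 = 0.0206667.
After month 12: iterate B ← B·(1+r₀) − £85.00 for 12 months → £1,911.83.
Then at r₁ with £85.00/mo: n₂ = −ln(1 − r₁·B/P)/ln(1+r₁) ≈ 30.56 → 31 more payments.
Total paid = 42·£85.00 + £48.02 = £3,618.02; interest = £3,618.02 − £2,800.00 = £818.02.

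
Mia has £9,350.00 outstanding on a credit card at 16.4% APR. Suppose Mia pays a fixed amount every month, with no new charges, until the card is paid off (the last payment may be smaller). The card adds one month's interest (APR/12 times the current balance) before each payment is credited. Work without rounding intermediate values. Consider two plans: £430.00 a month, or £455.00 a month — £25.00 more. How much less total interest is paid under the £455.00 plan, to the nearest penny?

£119.77

Monthly rate r = 16.4%/12 = 1.36667% = 0.0136667.
At £430.00/mo: n = ⌈−ln(1 − rB₀/P)/ln(1+r)⌉ = 26 payments (last £421.00); total interest = total paid − £9,350.00 = £1,821.00.
At £455.00/mo: 25 payments (last £131.23); total interest £1,701.23.
Interest saved = £1,821.00 − £1,701.23 = £119.77.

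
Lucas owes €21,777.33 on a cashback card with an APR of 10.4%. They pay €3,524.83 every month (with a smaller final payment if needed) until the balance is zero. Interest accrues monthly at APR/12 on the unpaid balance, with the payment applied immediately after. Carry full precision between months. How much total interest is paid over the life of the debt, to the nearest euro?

€705

Monthly rate r = 10.4%/12 = 0.866667% = 0.00866667.
Payoff takes n = ⌈−ln(1 − rB₀/P)/ln(1+r)⌉ = ⌈6.377⌉ = 7 payments; the last is €1,333.49.
Total paid = 6·€3,524.83 + €1,333.49 = €22,482.47.
Total interest = total paid − principal = €22,482.47 − €21,777.33 = €705.14.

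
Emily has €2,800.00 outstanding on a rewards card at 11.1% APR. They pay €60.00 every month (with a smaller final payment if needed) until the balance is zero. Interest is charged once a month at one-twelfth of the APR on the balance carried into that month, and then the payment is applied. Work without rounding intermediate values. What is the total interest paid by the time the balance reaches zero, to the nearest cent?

Monthly rate r = 11.1%/12 = 0.925% = 0.00925.
Payoff takes n = ⌈−ln(1 − rB₀/P)/ln(1+r)⌉ = ⌈61.368⌉ = 62 payments; the last is €22.16.
Total paid = 61·€60.00 + €22.16 = €3,682.16.
Total interest = total paid − principal = €3,682.16 − €2,800.00 = €882.16.

€882.16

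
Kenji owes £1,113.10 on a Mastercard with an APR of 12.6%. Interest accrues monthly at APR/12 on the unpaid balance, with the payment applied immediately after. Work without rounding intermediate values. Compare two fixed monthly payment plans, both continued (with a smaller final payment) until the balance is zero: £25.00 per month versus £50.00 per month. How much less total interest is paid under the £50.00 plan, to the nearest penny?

£233.75

Monthly rate r = 12.6%/12 = 1.05% = 0.0105.
At £25.00/mo: n = ⌈−ln(1 − rB₀/P)/ln(1+r)⌉ = 61 payments (last £8.31); total interest = total paid − £1,113.10 = £395.21.
At £50.00/mo: 26 payments (last £24.56); total interest £161.46.
Interest saved = £395.21 − £161.46 = £233.75.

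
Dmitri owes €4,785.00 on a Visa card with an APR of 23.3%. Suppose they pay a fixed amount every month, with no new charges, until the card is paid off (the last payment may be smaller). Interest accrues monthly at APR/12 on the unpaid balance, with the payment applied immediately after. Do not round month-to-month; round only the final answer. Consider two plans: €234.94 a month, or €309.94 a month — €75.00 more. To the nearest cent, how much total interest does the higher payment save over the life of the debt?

Monthly rate r = 23.3%/12 = 1.94167% = 0.0194167.
At €234.94/mo: n = ⌈−ln(1 − rB₀/P)/ln(1+r)⌉ = 27 payments (last €40.49); total interest = total paid − €4,785.00 = €1,363.93.
At €309.94/mo: 19 payments (last €164.93); total interest €958.85.
Interest saved = €1,363.93 − €958.85 = €405.08.

€405.08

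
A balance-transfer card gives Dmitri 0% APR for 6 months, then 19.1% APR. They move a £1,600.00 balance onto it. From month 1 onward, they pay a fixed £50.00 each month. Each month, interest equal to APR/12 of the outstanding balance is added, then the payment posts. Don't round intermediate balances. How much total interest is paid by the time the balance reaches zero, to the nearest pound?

£391

Promo months 1–6 at r₀ = 0%/12 = 0; months 7+ at r₁ = 19.1%/12 = 0.0159167.
After month 6 (no interest yet): B = £1,600.00 − 6·£50.00 = £1,300.00.
Then at r₁ with £50.00/mo: n₂ = −ln(1 − r₁·B/P)/ln(1+r₁) ≈ 33.83 → 34 more payments.
Total paid = 39·£50.00 + £41.34 = £1,991.34; interest = £1,991.34 − £1,600.00 = £391.34.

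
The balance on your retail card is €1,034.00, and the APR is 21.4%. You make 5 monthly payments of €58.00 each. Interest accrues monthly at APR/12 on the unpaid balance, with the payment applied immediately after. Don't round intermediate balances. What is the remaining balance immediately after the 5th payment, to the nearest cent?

€829.02

Monthly rate r = 21.4%/12 = 1.78333% = 0.0178333.
Each month: B ← B·(1+r) − €58.00.
Month 1: interest €18.44; balance after payment €994.44.
Month 2: interest €17.73; balance after payment €954.17.
Month 3: interest €17.02; balance after payment €913.19.
Month 4: interest €16.29; balance after payment €871.48.
Month 5: interest €15.54; balance after payment €829.02.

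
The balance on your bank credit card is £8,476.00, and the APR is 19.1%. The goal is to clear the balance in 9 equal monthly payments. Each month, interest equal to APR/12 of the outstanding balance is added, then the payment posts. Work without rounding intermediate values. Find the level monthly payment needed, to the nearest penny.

£1,018.31

Monthly rate r = 19.1%/12 = 1.59167% = 0.0159167.
Level-payment amortization: P = B₀·r / (1 − (1+r)^(−n)) = 8476.00·0.0159167 / (1 − 1.01592^(−9)).
Denominator 1 − (1+r)^(−9) = 0.13248452.
P = 134.91 / 0.13248452 ≈ 1018.31.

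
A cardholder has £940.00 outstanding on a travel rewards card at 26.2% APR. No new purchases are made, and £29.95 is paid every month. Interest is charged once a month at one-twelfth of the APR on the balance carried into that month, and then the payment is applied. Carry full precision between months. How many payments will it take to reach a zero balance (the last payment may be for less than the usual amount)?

54 payments

Monthly rate r = 26.2%/12 = 2.18333% = 0.0218333.
Recurrence: B ← B·(1+r) − £29.95.
Month 1: interest £20.52; balance after payment £930.57.
Month 2: interest £20.32; balance after payment £920.94.
Closed form: n = −ln(1 − rB₀/P)/ln(1+r) = −ln(0.31475)/ln(1.02183) ≈ 53.522, so the balance reaches zero during payment 54.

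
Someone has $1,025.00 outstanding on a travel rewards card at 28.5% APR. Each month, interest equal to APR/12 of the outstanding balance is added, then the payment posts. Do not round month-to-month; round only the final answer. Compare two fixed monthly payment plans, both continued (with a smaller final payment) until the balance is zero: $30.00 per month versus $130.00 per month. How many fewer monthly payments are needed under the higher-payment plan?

63 fewer payments

Monthly rate r = 28.5%/12 = 2.375% = 0.02375.
At $30.00/mo: n = ⌈−ln(1 − rB₀/P)/ln(1+r)⌉ = 72 payments (last $2.45); total interest = total paid − $1,025.00 = $1,107.45.
At $130.00/mo: 9 payments (last $108.57); total interest $123.57.
Payments saved = 72 − 9 = 63.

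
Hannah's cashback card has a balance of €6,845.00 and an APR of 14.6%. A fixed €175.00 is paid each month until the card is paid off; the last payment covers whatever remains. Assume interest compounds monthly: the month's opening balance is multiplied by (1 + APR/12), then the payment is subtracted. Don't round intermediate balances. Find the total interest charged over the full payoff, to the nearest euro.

Monthly rate r = 14.6%/12 = 1.21667% = 0.0121667.
Payoff takes n = ⌈−ln(1 − rB₀/P)/ln(1+r)⌉ = ⌈53.423⌉ = 54 payments; the last is €74.24.
Total paid = 53·€175.00 + €74.24 = €9,349.24.
Total interest = total paid − principal = €9,349.24 − €6,845.00 = €2,504.24.

€2,504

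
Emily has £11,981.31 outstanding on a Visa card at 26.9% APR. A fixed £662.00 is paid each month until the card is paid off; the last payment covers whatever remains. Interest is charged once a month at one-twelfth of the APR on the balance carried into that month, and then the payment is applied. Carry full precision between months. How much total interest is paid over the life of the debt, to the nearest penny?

£3,560.09

Monthly rate r = 26.9%/12 = 2.24167% = 0.0224167.
Payoff takes n = ⌈−ln(1 − rB₀/P)/ln(1+r)⌉ = ⌈23.474⌉ = 24 payments; the last is £315.40.
Total paid = 23·£662.00 + £315.40 = £15,541.40.
Total interest = total paid − principal = £15,541.40 − £11,981.31 = £3,560.09.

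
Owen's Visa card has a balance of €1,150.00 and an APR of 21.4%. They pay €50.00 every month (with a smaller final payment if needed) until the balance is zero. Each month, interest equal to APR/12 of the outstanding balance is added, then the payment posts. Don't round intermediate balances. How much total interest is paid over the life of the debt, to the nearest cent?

€343.35

Monthly rate r = 21.4%/12 = 1.78333% = 0.0178333.
Payoff takes n = ⌈−ln(1 − rB₀/P)/ln(1+r)⌉ = ⌈29.866⌉ = 30 payments; the last is €43.35.
Total paid = 29·€50.00 + €43.35 = €1,493.35.
Total interest = total paid − principal = €1,493.35 − €1,150.00 = €343.35.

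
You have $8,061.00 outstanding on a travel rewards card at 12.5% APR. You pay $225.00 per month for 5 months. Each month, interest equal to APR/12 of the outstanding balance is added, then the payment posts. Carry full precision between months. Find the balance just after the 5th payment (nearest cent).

$7,341.00

Monthly rate r = 12.5%/12 = 1.04167% = 0.0104167.
Each month: B ← B·(1+r) − $225.00.
Month 1: interest $83.97; balance after payment $7,919.97.
Month 2: interest $82.50; balance after payment $7,777.47.
Month 3: interest $81.02; balance after payment $7,633.48.
Month 4: interest $79.52; balance after payment $7,488.00.
Month 5: interest $78.00; balance after payment $7,341.00.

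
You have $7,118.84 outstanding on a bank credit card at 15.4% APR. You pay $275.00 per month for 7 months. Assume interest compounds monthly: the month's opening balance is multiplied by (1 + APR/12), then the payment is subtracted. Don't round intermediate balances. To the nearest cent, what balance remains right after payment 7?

Monthly rate r = 15.4%/12 = 1.28333% = 0.0128333.
Each month: B ← B·(1+r) − $275.00.
Month 1: interest $91.36; balance after payment $6,935.20.
Month 2: interest $89.00; balance after payment $6,749.20.
Month 3: interest $86.61; balance after payment $6,560.81.
Month 4: interest $84.20; balance after payment $6,370.01.
Month 5: interest $81.75; balance after payment $6,176.76.
Month 6: interest $79.27; balance after payment $5,981.03.
Month 7: interest $76.76; balance after payment $5,782.79.

$5,782.79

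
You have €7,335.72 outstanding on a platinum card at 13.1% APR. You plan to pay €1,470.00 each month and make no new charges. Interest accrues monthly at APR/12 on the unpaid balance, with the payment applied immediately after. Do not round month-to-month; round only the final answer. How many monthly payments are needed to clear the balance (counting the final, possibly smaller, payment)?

6 months

Monthly rate r = 13.1%/12 = 1.09167% = 0.0109167.
Recurrence: B ← B·(1+r) − €1,470.00.
Month 1: interest €80.08; balance after payment €5,945.80.
Month 2: interest €64.91; balance after payment €4,540.71.
Month 3: interest €49.57; balance after payment €3,120.28.
Month 4: interest €34.06; balance after payment €1,684.34.
Month 5: interest €18.39; balance after payment €232.73.
Month 6: interest €2.54; balance after payment €0.00.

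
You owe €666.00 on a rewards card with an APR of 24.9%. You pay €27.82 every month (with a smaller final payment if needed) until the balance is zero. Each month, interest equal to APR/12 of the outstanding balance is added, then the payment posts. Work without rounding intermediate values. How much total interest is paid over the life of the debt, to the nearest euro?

€264

Monthly rate r = 24.9%/12 = 2.075% = 0.02075.
Payoff takes n = ⌈−ln(1 − rB₀/P)/ln(1+r)⌉ = ⌈33.434⌉ = 34 payments; the last is €12.15.
Total paid = 33·€27.82 + €12.15 = €930.21.
Total interest = total paid − principal = €930.21 − €666.00 = €264.21.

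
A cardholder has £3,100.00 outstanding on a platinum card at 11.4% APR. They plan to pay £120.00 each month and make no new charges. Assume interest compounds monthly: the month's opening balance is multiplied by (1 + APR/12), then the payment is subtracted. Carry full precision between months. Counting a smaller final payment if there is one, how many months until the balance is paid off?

30 months

Monthly rate r = 11.4%/12 = 0.95% = 0.0095.
Recurrence: B ← B·(1+r) − £120.00.
Month 1: interest £29.45; balance after payment £3,009.45.
Month 2: interest £28.59; balance after payment £2,918.04.
Closed form: n = −ln(1 − rB₀/P)/ln(1+r) = −ln(0.75458)/ln(1.0095) ≈ 29.782, so the balance reaches zero during payment 30.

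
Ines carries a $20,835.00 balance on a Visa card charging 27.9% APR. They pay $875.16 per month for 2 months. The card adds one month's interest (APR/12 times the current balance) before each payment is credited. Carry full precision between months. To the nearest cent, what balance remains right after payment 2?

$20,044.42

Monthly rate r = 27.9%/12 = 2.325% = 0.02325.
Each month: B ← B·(1+r) − $875.16.
Month 1: interest $484.41; balance after payment $20,444.25.
Month 2: interest $475.33; balance after payment $20,044.42.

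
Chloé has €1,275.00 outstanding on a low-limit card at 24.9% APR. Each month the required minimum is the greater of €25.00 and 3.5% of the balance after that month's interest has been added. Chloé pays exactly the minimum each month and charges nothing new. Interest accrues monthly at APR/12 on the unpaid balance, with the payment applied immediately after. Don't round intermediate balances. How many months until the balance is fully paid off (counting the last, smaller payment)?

Monthly rate r = 24.9%/12 = 2.075% = 0.02075.
While 3.5% of the post-interest balance exceeds €25.00, each month B ← (B·(1+r))·(1 − 0.035), i.e. B shrinks by the factor (1+r)·0.965 = 0.98502.
This holds for months 1–40. Entering month 41 the balance is €697.23; 3.5% of the post-interest balance is now below €25.00, so the flat €25.00 minimum applies from here.
From month 41 a fixed €25.00 at rate r clears €697.23 in 43 more payments. Total: 40 + 43 = 83 months.

83 months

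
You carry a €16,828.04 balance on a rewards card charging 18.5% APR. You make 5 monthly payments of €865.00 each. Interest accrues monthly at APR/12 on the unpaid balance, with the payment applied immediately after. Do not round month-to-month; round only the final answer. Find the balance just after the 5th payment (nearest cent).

Monthly rate r = 18.5%/12 = 1.54167% = 0.0154167.
Each month: B ← B·(1+r) − €865.00.
Month 1: interest €259.43; balance after payment €16,222.47.
Month 2: interest €250.10; balance after payment €15,607.57.
Month 3: interest €240.62; balance after payment €14,983.19.
Month 4: interest €230.99; balance after payment €14,349.18.
Month 5: interest €221.22; balance after payment €13,705.39.

€13,705.39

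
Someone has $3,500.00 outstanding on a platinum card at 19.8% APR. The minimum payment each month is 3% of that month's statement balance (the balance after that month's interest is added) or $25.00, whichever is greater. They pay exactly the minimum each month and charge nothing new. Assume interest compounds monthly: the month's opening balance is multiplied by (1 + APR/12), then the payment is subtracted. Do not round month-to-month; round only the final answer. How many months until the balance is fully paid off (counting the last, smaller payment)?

Monthly rate r = 19.8%/12 = 1.65% = 0.0165.
While 3% of the post-interest balance exceeds $25.00, each month B ← (B·(1+r))·(1 − 0.03), i.e. B shrinks by the factor (1+r)·0.97 = 0.986.
This holds for months 1–103. Entering month 104 the balance is $819.63; 3% of the post-interest balance is now below $25.00, so the flat $25.00 minimum applies from here.
From month 104 a fixed $25.00 at rate r clears $819.63 in 48 more payments. Total: 103 + 48 = 151 months.

151 months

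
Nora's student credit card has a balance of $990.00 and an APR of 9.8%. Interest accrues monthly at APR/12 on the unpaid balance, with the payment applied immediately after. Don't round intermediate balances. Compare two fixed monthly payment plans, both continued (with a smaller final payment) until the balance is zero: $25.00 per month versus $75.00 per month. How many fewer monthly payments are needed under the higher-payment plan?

Monthly rate r = 9.8%/12 = 0.816667% = 0.00816667.
At $25.00/mo: n = ⌈−ln(1 − rB₀/P)/ln(1+r)⌉ = 49 payments (last $0.82); total interest = total paid − $990.00 = $210.82.
At $75.00/mo: 15 payments (last $1.81); total interest $61.81.
Payments saved = 49 − 15 = 34.

34 fewer payments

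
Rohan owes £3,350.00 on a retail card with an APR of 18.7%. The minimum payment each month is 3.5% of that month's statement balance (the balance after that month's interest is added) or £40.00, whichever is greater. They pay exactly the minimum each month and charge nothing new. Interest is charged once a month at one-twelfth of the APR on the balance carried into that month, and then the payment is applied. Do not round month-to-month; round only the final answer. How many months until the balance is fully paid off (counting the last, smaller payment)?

92 months

Monthly rate r = 18.7%/12 = 1.55833% = 0.0155833.
While 3.5% of the post-interest balance exceeds £40.00, each month B ← (B·(1+r))·(1 − 0.035), i.e. B shrinks by the factor (1+r)·0.965 = 0.98004.
This holds for months 1–55. Entering month 56 the balance is £1,105.10; 3.5% of the post-interest balance is now below £40.00, so the flat £40.00 minimum applies from here.
From month 56 a fixed £40.00 at rate r clears £1,105.10 in 37 more payments. Total: 55 + 37 = 92 months.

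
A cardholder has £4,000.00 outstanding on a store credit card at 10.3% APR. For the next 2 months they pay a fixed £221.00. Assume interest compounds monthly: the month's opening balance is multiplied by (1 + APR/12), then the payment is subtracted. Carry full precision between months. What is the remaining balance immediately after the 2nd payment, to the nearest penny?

Monthly rate r = 10.3%/12 = 0.858333% = 0.00858333.
Each month: B ← B·(1+r) − £221.00.
Month 1: interest £34.33; balance after payment £3,813.33.
Month 2: interest £32.73; balance after payment £3,625.06.

£3,625.06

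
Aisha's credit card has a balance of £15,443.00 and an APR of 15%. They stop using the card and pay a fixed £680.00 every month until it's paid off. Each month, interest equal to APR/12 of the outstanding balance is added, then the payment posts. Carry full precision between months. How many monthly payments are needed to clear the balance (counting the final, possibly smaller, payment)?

Monthly rate r = 15%/12 = 1.25% = 0.0125.
Recurrence: B ← B·(1+r) − £680.00.
Month 1: interest £193.04; balance after payment £14,956.04.
Month 2: interest £186.95; balance after payment £14,462.99.
Closed form: n = −ln(1 − rB₀/P)/ln(1+r) = −ln(0.71612)/ln(1.0125) ≈ 26.879, so the balance reaches zero during payment 27.

27 months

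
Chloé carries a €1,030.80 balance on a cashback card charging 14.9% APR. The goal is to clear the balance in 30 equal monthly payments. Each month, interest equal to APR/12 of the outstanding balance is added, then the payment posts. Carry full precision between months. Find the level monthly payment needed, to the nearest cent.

Monthly rate r = 14.9%/12 = 1.24167% = 0.0124167.
Level-payment amortization: P = B₀·r / (1 − (1+r)^(−n)) = 1030.80·0.0124167 / (1 − 1.01242^(−30)).
Denominator 1 − (1+r)^(−30) = 0.309408196.
P = 12.7991 / 0.309408196 ≈ 41.37.

€41.37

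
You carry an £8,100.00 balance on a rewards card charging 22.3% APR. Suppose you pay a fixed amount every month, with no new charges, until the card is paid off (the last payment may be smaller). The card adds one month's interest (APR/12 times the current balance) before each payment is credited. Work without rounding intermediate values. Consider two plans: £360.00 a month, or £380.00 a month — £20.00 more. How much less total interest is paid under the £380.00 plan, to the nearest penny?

£177.92

Monthly rate r = 22.3%/12 = 1.85833% = 0.0185833.
At £360.00/mo: n = ⌈−ln(1 − rB₀/P)/ln(1+r)⌉ = 30 payments (last £148.01); total interest = total paid − £8,100.00 = £2,488.01.
At £380.00/mo: 28 payments (last £150.09); total interest £2,310.09.
Interest saved = £2,488.01 − £2,310.09 = £177.92.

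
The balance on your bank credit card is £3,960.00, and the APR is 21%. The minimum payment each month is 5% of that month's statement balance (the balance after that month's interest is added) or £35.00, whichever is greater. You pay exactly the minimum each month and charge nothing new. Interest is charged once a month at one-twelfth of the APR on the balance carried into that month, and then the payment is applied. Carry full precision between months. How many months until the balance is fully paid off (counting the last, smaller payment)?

Monthly rate r = 21%/12 = 1.75% = 0.0175.
While 5% of the post-interest balance exceeds £35.00, each month B ← (B·(1+r))·(1 − 0.05), i.e. B shrinks by the factor (1+r)·0.95 = 0.96663.
This holds for months 1–52. Entering month 53 the balance is £677.82; 5% of the post-interest balance is now below £35.00, so the flat £35.00 minimum applies from here.
From month 53 a fixed £35.00 at rate r clears £677.82 in 24 more payments. Total: 52 + 24 = 76 months.

76 months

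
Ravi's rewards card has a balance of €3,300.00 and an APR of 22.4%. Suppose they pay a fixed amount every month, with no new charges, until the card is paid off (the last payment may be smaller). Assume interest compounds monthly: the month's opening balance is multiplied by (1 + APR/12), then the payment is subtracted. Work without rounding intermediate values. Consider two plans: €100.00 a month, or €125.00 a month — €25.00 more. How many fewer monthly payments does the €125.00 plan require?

15 fewer payments

Monthly rate r = 22.4%/12 = 1.86667% = 0.0186667.
At €100.00/mo: n = ⌈−ln(1 − rB₀/P)/ln(1+r)⌉ = 52 payments (last €75.27); total interest = total paid − €3,300.00 = €1,875.27.
At €125.00/mo: 37 payments (last €88.41); total interest €1,288.41.
Payments saved = 52 − 37 = 15.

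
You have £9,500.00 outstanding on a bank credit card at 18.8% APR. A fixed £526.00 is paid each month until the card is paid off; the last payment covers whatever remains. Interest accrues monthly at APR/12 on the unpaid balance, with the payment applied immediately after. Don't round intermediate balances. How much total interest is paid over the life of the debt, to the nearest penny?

£1,755.57

Monthly rate r = 18.8%/12 = 1.56667% = 0.0156667.
Payoff takes n = ⌈−ln(1 − rB₀/P)/ln(1+r)⌉ = ⌈21.397⌉ = 22 payments; the last is £209.57.
Total paid = 21·£526.00 + £209.57 = £11,255.57.
Total interest = total paid − principal = £11,255.57 − £9,500.00 = £1,755.57.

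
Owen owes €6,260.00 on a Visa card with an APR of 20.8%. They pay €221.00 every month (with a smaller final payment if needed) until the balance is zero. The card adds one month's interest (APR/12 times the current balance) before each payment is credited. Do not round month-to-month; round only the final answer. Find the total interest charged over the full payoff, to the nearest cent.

€2,424.47

Monthly rate r = 20.8%/12 = 1.73333% = 0.0173333.
Payoff takes n = ⌈−ln(1 − rB₀/P)/ln(1+r)⌉ = ⌈39.294⌉ = 40 payments; the last is €65.47.
Total paid = 39·€221.00 + €65.47 = €8,684.47.
Total interest = total paid − principal = €8,684.47 − €6,260.00 = €2,424.47.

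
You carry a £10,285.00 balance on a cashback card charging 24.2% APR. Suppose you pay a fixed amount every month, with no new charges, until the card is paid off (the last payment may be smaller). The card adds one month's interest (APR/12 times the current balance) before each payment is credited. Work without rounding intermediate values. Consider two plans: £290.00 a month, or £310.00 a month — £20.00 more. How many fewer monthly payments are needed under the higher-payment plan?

Monthly rate r = 24.2%/12 = 2.01667% = 0.0201667.
At £290.00/mo: n = ⌈−ln(1 − rB₀/P)/ln(1+r)⌉ = 63 payments (last £263.86); total interest = total paid − £10,285.00 = £7,958.86.
At £310.00/mo: 56 payments (last £120.94); total interest £6,885.94.
Payments saved = 63 − 56 = 7.

7 fewer payments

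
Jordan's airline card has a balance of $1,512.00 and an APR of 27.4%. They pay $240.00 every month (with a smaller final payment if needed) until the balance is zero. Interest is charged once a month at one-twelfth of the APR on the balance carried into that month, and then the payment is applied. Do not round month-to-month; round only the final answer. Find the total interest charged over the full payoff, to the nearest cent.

$139.31

Monthly rate r = 27.4%/12 = 2.28333% = 0.0228333.
Payoff takes n = ⌈−ln(1 − rB₀/P)/ln(1+r)⌉ = ⌈6.879⌉ = 7 payments; the last is $211.31.
Total paid = 6·$240.00 + $211.31 = $1,651.31.
Total interest = total paid − principal = $1,651.31 − $1,512.00 = $139.31.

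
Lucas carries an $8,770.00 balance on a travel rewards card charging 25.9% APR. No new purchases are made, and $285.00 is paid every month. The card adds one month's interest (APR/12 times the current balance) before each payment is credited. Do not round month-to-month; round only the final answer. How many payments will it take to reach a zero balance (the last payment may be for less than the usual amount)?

Monthly rate r = 25.9%/12 = 2.15833% = 0.0215833.
Recurrence: B ← B·(1+r) − $285.00.
Month 1: interest $189.29; balance after payment $8,674.29.
Month 2: interest $187.22; balance after payment $8,576.51.
Closed form: n = −ln(1 − rB₀/P)/ln(1+r) = −ln(0.33584)/ln(1.02158) ≈ 51.098, so the balance reaches zero during payment 52.

52 payments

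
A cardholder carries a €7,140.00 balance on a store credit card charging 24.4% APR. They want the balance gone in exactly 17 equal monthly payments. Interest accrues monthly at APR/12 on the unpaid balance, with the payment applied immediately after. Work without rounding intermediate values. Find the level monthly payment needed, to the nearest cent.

Monthly rate r = 24.4%/12 = 2.03333% = 0.0203333.
Level-payment amortization: P = B₀·r / (1 − (1+r)^(−n)) = 7140.00·0.0203333 / (1 − 1.02033^(−17)).
Denominator 1 − (1+r)^(−17) = 0.289793362.
P = 145.18 / 0.289793362 ≈ 500.98.

€500.98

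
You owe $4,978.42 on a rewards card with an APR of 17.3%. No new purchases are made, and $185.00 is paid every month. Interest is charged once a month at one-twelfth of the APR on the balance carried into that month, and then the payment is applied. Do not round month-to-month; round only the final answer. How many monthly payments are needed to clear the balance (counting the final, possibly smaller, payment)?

Monthly rate r = 17.3%/12 = 1.44167% = 0.0144167.
Recurrence: B ← B·(1+r) − $185.00.
Month 1: interest $71.77; balance after payment $4,865.19.
Month 2: interest $70.14; balance after payment $4,750.33.
Closed form: n = −ln(1 − rB₀/P)/ln(1+r) = −ln(0.61204)/ln(1.01442) ≈ 34.300, so the balance reaches zero during payment 35.

35 payments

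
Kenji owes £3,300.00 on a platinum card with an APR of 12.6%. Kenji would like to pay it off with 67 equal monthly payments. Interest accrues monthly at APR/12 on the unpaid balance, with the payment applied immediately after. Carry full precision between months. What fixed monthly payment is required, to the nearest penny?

£68.84

Monthly rate r = 12.6%/12 = 1.05% = 0.0105.
Level-payment amortization: P = B₀·r / (1 − (1+r)^(−n)) = 3300.00·0.0105 / (1 − 1.0105^(−67)).
Denominator 1 − (1+r)^(−67) = 0.5033314.
P = 34.65 / 0.5033314 ≈ 68.84.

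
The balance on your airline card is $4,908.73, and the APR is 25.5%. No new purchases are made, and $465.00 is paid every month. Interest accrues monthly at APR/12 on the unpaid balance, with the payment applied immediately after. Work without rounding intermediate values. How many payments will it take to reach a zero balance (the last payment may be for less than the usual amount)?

13 months

Monthly rate r = 25.5%/12 = 2.125% = 0.02125.
Recurrence: B ← B·(1+r) − $465.00.
Month 1: interest $104.31; balance after payment $4,548.04.
Month 2: interest $96.65; balance after payment $4,179.69.
Closed form: n = −ln(1 − rB₀/P)/ln(1+r) = −ln(0.77568)/ln(1.02125) ≈ 12.080, so the balance reaches zero during payment 13.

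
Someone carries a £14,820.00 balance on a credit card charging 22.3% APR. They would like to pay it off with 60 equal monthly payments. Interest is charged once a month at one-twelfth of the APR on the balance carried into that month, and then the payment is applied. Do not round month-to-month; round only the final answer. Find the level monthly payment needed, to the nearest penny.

Monthly rate r = 22.3%/12 = 1.85833% = 0.0185833.
Level-payment amortization: P = B₀·r / (1 − (1+r)^(−n)) = 14820.00·0.0185833 / (1 − 1.01858^(−60)).
Denominator 1 − (1+r)^(−60) = 0.668711731.
P = 275.405 / 0.668711731 ≈ 411.84.

£411.84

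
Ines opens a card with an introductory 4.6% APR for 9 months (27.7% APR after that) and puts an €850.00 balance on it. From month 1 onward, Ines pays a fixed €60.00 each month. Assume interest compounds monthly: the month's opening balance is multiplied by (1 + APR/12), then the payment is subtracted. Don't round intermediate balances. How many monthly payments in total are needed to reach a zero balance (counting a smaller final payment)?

15 months

Promo months 1–9 at r₀ = 4.6%/12 = 0.00383333; months 10+ at r₁ = 27.7%/12 = 0.0230833.
After month 9: iterate B ← B·(1+r₀) − €60.00 for 9 months → €331.42.
Then at r₁ with €60.00/mo: n₂ = −ln(1 − r₁·B/P)/ln(1+r₁) ≈ 5.98 → 6 more payments.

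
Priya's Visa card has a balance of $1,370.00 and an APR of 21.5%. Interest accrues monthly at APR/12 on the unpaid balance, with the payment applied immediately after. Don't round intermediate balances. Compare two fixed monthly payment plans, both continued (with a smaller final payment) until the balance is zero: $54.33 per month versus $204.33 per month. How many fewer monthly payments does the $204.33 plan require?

Monthly rate r = 21.5%/12 = 1.79167% = 0.0179167.
At $54.33/mo: n = ⌈−ln(1 − rB₀/P)/ln(1+r)⌉ = 34 payments (last $46.21); total interest = total paid − $1,370.00 = $469.10.
At $204.33/mo: 8 payments (last $42.56); total interest $102.87.
Payments saved = 34 − 8 = 26.

26 fewer payments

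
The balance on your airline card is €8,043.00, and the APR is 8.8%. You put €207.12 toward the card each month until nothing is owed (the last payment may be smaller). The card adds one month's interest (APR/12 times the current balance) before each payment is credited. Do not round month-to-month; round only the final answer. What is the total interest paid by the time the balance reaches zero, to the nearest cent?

Monthly rate r = 8.8%/12 = 0.733333% = 0.00733333.
Payoff takes n = ⌈−ln(1 − rB₀/P)/ln(1+r)⌉ = ⌈45.870⌉ = 46 payments; the last is €180.32.
Total paid = 45·€207.12 + €180.32 = €9,500.72.
Total interest = total paid − principal = €9,500.72 − €8,043.00 = €1,457.72.

€1,457.72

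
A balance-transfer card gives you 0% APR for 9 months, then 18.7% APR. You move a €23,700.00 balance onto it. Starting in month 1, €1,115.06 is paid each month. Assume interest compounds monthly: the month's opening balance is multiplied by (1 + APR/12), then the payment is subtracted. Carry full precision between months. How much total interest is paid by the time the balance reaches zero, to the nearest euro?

Promo months 1–9 at r₀ = 0%/12 = 0; months 10+ at r₁ = 18.7%/12 = 0.0155833.
After month 9 (no interest yet): B = €23,700.00 − 9·€1,115.06 = €13,664.46.
Then at r₁ with €1,115.06/mo: n₂ = −ln(1 − r₁·B/P)/ln(1+r₁) ≈ 13.70 → 14 more payments.
Total paid = 22·€1,115.06 + €787.26 = €25,318.58; interest = €25,318.58 − €23,700.00 = €1,618.58.

€1,619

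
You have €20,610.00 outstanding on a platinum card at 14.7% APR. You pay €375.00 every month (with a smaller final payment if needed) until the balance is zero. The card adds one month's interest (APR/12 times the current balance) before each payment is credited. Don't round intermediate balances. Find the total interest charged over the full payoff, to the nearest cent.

€13,842.13

Monthly rate r = 14.7%/12 = 1.225% = 0.01225.
Payoff takes n = ⌈−ln(1 − rB₀/P)/ln(1+r)⌉ = ⌈91.872⌉ = 92 payments; the last is €327.13.
Total paid = 91·€375.00 + €327.13 = €34,452.13.
Total interest = total paid − principal = €34,452.13 − €20,610.00 = €13,842.13.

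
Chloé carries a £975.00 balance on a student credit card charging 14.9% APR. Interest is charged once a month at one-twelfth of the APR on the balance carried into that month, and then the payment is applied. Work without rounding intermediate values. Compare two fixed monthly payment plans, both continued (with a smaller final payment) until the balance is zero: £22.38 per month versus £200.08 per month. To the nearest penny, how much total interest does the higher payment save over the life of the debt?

Monthly rate r = 14.9%/12 = 1.24167% = 0.0124167.
At £22.38/mo: n = ⌈−ln(1 − rB₀/P)/ln(1+r)⌉ = 64 payments (last £2.08); total interest = total paid − £975.00 = £437.02.
At £200.08/mo: 6 payments (last £11.64); total interest £37.04.
Interest saved = £437.02 − £37.04 = £399.98.

£399.98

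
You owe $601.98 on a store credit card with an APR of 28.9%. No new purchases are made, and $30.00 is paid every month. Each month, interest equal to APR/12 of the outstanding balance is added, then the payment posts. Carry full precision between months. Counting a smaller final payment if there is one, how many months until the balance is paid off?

28 months

Monthly rate r = 28.9%/12 = 2.40833% = 0.0240833.
Recurrence: B ← B·(1+r) − $30.00.
Month 1: interest $14.50; balance after payment $586.48.
Month 2: interest $14.12; balance after payment $570.60.
Closed form: n = −ln(1 − rB₀/P)/ln(1+r) = −ln(0.51674)/ln(1.02408) ≈ 27.742, so the balance reaches zero during payment 28.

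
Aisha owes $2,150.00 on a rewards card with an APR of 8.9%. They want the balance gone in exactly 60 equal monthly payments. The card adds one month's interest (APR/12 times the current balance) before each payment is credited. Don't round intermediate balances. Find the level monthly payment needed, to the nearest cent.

Monthly rate r = 8.9%/12 = 0.741667% = 0.00741667.
Level-payment amortization: P = B₀·r / (1 − (1+r)^(−n)) = 2150.00·0.00741667 / (1 − 1.00742^(−60)).
Denominator 1 − (1+r)^(−60) = 0.358122566.
P = 15.9458 / 0.358122566 ≈ 44.53.

$44.53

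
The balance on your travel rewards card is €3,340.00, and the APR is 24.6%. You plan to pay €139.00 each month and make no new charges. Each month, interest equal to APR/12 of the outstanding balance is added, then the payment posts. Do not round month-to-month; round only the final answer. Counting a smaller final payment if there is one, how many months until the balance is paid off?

Monthly rate r = 24.6%/12 = 2.05% = 0.0205.
Recurrence: B ← B·(1+r) − €139.00.
Month 1: interest €68.47; balance after payment €3,269.47.
Month 2: interest €67.02; balance after payment €3,197.49.
Closed form: n = −ln(1 − rB₀/P)/ln(1+r) = −ln(0.50741)/ln(1.0205) ≈ 33.432, so the balance reaches zero during payment 34.

34 payments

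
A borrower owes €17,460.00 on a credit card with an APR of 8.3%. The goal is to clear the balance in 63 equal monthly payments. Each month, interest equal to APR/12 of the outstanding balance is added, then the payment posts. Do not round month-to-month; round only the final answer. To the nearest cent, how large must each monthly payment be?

Monthly rate r = 8.3%/12 = 0.691667% = 0.00691667.
Level-payment amortization: P = B₀·r / (1 − (1+r)^(−n)) = 17460.00·0.00691667 / (1 − 1.00692^(−63)).
Denominator 1 − (1+r)^(−63) = 0.352249666.
P = 120.765 / 0.352249666 ≈ 342.84.

€342.84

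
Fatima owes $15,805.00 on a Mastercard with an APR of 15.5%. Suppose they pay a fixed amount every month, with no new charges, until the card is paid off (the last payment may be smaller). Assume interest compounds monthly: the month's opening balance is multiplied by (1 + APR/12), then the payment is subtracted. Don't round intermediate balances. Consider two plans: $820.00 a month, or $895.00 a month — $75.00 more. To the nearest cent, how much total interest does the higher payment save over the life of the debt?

$237.97

Monthly rate r = 15.5%/12 = 1.29167% = 0.0129167.
At $820.00/mo: n = ⌈−ln(1 − rB₀/P)/ln(1+r)⌉ = 23 payments (last $253.53); total interest = total paid − $15,805.00 = $2,488.53.
At $895.00/mo: 21 payments (last $155.56); total interest $2,250.56.
Interest saved = $2,488.53 − $2,250.56 = $237.97.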